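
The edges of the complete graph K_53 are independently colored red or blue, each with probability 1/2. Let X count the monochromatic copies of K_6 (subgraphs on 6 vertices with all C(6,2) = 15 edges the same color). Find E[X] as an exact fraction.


Let X = Σ_S X_S over the C(53, 6) = 22957480 subsets S of size 6, where X_S = 1 if the K_6 on S is monochromatic.
For a fixed S, the K_6 on S has C(6, 2) = 15 edges. P[all 15 edges red] = (1/2)^15, and likewise for blue, so P[monochromatic] = 2·(1/2)^15 = 2^{1 − 15} = 1/16384.
Summing: E[X] = C(53, 6) · 2^{1 − 15} = 22957480 · 1/16384 = 2869685/2048.
Numerically: E[X] ≈ 1401.213.

E[X] = C(53,6)·2^(1−C(6,2)) = 2869685/2048 ≈ 1401.213.


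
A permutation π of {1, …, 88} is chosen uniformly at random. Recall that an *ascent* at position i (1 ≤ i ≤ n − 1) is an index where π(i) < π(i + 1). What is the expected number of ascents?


Write X = Σ X_I over i = 1, …, 87, with X_I the indicator of one ascent.
There are 87 indicators.
For each fixed i, the pair (π(i), π(i+1)) is a uniformly random ordered pair of distinct values from {1, …, 88}; by symmetry P[π(i) < π(i+1)] = 1/2.
By linearity: E[X] = 87 · (1/2) = (88 − 1) · (1/2) = 87/2 ≈ 43.500.

E[X] = 87/2 = 43.500.


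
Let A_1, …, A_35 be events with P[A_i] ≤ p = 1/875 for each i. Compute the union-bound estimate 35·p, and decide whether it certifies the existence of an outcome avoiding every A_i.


Union bound: P[∪_{i=1}^{35} A_i] ≤ Σ_i P[A_i] ≤ 35·p = 35·(1/875) = 1/25.
Numerically: 1/25 ≈ 0.040.
Is 1/25 < 1? YES.
Since P[∪ A_i] ≤ 1/25 < 1, the complement has P[∩ A_i^c] ≥ 1 − 1/25 = 24/25 > 0, so some outcome avoids every A_i.

35·p = 1/25 ≈ 0.040; existence CERTIFIED by the union bound.


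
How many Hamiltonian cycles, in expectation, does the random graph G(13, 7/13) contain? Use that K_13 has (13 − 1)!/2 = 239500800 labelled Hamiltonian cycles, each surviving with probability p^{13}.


K_13 has (13 − 1)!/2 = 239500800 labelled Hamiltonian cycles.
For each such Hamiltonian cycle H, let X_H = 1 if all 13 edges of H are present in G. Then P[X_H = 1] = p^{13} = (7/13)^{13} = 96889010407/302875106592253.
By linearity of expectation: E[X] = Σ_H E[X_H] = 239500800 · p^{13} = 239500800 · 96889010407/302875106592253 = 23204995503684825600/302875106592253.
Numerically: E[X] ≈ 7.66e+04.

E[X] = 239500800 · (7/13)^{13} = 23204995503684825600/302875106592253 ≈ 7.66e+04.


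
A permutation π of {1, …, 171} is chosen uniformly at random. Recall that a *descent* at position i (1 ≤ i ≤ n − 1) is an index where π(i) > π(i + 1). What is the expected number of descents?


Write X = Σ X_I over i = 1, …, 170, with X_I the indicator of one descent.
There are 170 indicators.
For each fixed i, the pair (π(i), π(i+1)) is a uniformly random ordered pair of distinct values from {1, …, 171}; by symmetry P[π(i) > π(i+1)] = 1/2.
By linearity: E[X] = 170 · (1/2) = (171 − 1) · (1/2) = 85 ≈ 85.000000.

E[X] = 85 = 85.000000.


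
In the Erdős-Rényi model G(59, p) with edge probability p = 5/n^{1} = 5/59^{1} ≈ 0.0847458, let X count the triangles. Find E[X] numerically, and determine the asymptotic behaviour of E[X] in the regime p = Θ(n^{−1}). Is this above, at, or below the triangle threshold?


Number of potential triangles: C(59, 3) = 32509.
Each occurs with probability p³ ≈ (0.0847458)³ ≈ 6.08630873e-04.
By linearity: E[X] = C(59, 3)·p³ ≈ 32509 · 6.08630873e-04 ≈ 19.785981.
Here α = 1, so p = 5/n is exactly at the triangle threshold p ~ 1/n. Asymptotically E[X] → c³/6 = 5³/6 = 125/6 ≈ 20.833333, a bounded constant. In this regime the triangle count is asymptotically Poisson(c³/6).

E[X] ≈ 19.785981; in regime p = Θ(1/n^{1}) E[X] stays bounded (at the triangle threshold p ~ 1/n).


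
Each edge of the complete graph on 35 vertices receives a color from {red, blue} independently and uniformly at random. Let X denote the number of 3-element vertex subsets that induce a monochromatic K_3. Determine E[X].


Let X = Σ_S X_S over the C(35, 3) = 6545 subsets S of size 3, where X_S = 1 if the K_3 on S is monochromatic.
For a fixed S, the K_3 on S has C(3, 2) = 3 edges. P[all 3 edges red] = (1/2)^3, and likewise for blue, so P[monochromatic] = 2·(1/2)^3 = 2^{1 − 3} = 1/4.
Summing: E[X] = C(35, 3) · 2^{1 − 3} = 6545 · 1/4 = 6545/4.
Numerically: E[X] ≈ 1636.25000.

E[X] = C(35,3)·2^(1−C(3,2)) = 6545/4 ≈ 1636.25000.


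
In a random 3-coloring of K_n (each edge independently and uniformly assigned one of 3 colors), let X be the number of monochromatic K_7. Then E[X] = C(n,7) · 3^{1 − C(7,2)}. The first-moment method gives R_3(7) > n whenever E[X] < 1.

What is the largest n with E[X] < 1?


We need C(n, 7) · 3^{1 − 21} < 1, i.e. C(n, 7) < 3^{21 − 1} = 3486784401.
Check values of n near the boundary:
  n = 78: C(78, 7) = 2641902120; 2641902120 < 3486784401? YES
  n = 79: C(79, 7) = 2898753715; 2898753715 < 3486784401? YES
  n = 80: C(80, 7) = 3176716400; 3176716400 < 3486784401? YES
  n = 81: C(81, 7) = 3477216600; 3477216600 < 3486784401? YES
  n = 82: C(82, 7) = 3801756816; 3801756816 < 3486784401? NO
  n = 83: C(83, 7) = 4151918628; 4151918628 < 3486784401? NO
The largest n with C(n, 7) < 3486784401 is n = 81 (where E[X] = 42928600/43046721 ≈ 0.9973). Hence R_3(7) > 81, i.e. R_3(7) ≥ 82.

Largest n = 81; hence R_3(7) > 81.


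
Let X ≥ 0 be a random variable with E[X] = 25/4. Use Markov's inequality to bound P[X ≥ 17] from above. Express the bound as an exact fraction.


μ = E[X] = 25/4, a = 17.
Markov: P[X ≥ 17] ≤ μ/a = (25/4)/17 = 25/68.
Numerically: ≈ 0.368.
(Since a = 17 > μ = 6.250, the bound 25/68 is < 1 and informative.)

P[X ≥ 17] ≤ 25/68 ≈ 0.368.


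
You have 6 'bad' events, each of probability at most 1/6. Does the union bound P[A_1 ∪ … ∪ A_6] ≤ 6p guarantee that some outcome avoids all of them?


Union bound: P[∪_{i=1}^{6} A_i] ≤ Σ_i P[A_i] ≤ 6·p = 6·(1/6) = 1.
Numerically: 1 ≈ 1.0000000.
Is 1 < 1? NO.
Since the bound 1 is ≥ 1, the union bound is uninformative here; it does NOT by itself certify existence.

6·p = 1 ≈ 1.0000000; existence NOT certified by the union bound.


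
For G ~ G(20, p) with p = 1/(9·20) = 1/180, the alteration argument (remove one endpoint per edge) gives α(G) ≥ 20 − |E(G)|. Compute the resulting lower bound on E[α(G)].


E[|E(G)|] = C(20, 2)·p = 190 · (1/180) = 19/18.
E[α(G)] ≥ n − E[|E(G)|] = 20 − 19/18 = 341/18.
Numerically: ≈ 18.9444.
(This is only a lower bound; the true E[α(G)] may be larger.)

E[α(G)] ≥ 341/18 ≈ 18.9444.


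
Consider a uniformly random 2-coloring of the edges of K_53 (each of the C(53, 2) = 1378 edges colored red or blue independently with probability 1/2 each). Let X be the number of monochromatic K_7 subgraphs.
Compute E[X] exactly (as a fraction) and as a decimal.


Let X = Σ_S X_S over the C(53, 7) = 154143080 subsets S of size 7, where X_S = 1 if the K_7 on S is monochromatic.
For a fixed S, the K_7 on S has C(7, 2) = 21 edges. P[all 21 edges red] = (1/2)^21, and likewise for blue, so P[monochromatic] = 2·(1/2)^21 = 2^{1 − 21} = 1/1048576.
Summing: E[X] = C(53, 7) · 2^{1 − 21} = 154143080 · 1/1048576 = 19267885/131072.
Numerically: E[X] ≈ 147.0023.

E[X] = C(53,7)·2^(1−C(7,2)) = 19267885/131072 ≈ 147.0023.


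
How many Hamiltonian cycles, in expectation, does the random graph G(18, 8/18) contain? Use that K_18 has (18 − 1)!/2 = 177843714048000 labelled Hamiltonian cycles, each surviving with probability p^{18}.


K_18 has (18 − 1)!/2 = 177843714048000 labelled Hamiltonian cycles.
For each such Hamiltonian cycle H, let X_H = 1 if all 18 edges of H are present in G. Then P[X_H = 1] = p^{18} = (4/9)^{18} = 68719476736/150094635296999121.
By linearity of expectation: E[X] = Σ_H E[X_H] = 177843714048000 · p^{18} = 177843714048000 · 68719476736/150094635296999121 = 16764508875398316032000/205891132094649.
Numerically: E[X] ≈ 8.1424e+07.

E[X] = 177843714048000 · (4/9)^{18} = 16764508875398316032000/205891132094649 ≈ 8.1424e+07.


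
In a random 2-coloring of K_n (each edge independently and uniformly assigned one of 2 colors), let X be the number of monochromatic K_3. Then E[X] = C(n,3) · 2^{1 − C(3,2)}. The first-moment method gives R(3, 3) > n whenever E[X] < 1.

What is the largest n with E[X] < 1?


We need C(n, 3) · 2^{1 − 3} < 1, i.e. C(n, 3) < 2^{3 − 1} = 4.
Check values of n near the boundary:
  n = 3: C(3, 3) = 1; 1 < 4? YES
  n = 4: C(4, 3) = 4; 4 < 4? NO
  n = 5: C(5, 3) = 10; 10 < 4? NO
The largest n with C(n, 3) < 4 is n = 3 (where E[X] = 1/4 ≈ 0.25000). Hence R(3, 3) > 3, i.e. R(3, 3) ≥ 4.

Largest n = 3; hence R(3, 3) > 3.


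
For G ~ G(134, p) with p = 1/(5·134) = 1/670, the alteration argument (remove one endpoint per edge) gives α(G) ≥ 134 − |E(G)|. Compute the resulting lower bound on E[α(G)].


E[|E(G)|] = C(134, 2)·p = 8911 · (1/670) = 133/10.
E[α(G)] ≥ n − E[|E(G)|] = 134 − 133/10 = 1207/10.
Numerically: ≈ 120.7000.
(This is only a lower bound; the true E[α(G)] may be larger.)

E[α(G)] ≥ 1207/10 ≈ 120.7000.


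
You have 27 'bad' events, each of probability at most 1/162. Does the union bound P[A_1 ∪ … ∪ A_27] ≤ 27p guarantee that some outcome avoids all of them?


Union bound: P[∪_{i=1}^{27} A_i] ≤ Σ_i P[A_i] ≤ 27·p = 27·(1/162) = 1/6.
Numerically: 1/6 ≈ 0.16667.
Is 1/6 < 1? YES.
Since P[∪ A_i] ≤ 1/6 < 1, the complement has P[∩ A_i^c] ≥ 1 − 1/6 = 5/6 > 0, so some outcome avoids every A_i.

27·p = 1/6 ≈ 0.16667; existence CERTIFIED by the union bound.


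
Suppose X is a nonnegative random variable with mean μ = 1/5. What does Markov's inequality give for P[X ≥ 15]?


μ = E[X] = 1/5, a = 15.
Markov: P[X ≥ 15] ≤ μ/a = (1/5)/15 = 1/75.
Numerically: ≈ 0.01333.
(Since a = 15 > μ = 0.20000, the bound 1/75 is < 1 and informative.)

P[X ≥ 15] ≤ 1/75 ≈ 0.01333.


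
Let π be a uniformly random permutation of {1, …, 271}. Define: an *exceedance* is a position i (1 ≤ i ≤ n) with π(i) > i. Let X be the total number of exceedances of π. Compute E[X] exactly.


Write X = Σ_{i=1}^{271} X_i, where X_i = 1_{π(i) > i}.
For each fixed i, π(i) is uniform over {1, …, 271} (marginal of a uniform permutation), so P[π(i) > i] = (n − i)/n. Summing: Σ_{i=1}^{271} (n − i)/n = (0 + 1 + … + 270)/271 = 271(271 − 1)/(2·271) = (271 − 1)/2.
Hence E[X] = Σ_{i=1}^{271} (271 − i)/271 = 135 ≈ 135.00000.

E[X] = 135 = 135.00000.


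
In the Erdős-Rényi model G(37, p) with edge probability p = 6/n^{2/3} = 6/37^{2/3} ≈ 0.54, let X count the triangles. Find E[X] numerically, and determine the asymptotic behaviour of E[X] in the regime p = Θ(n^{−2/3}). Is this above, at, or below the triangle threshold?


Number of potential triangles: C(37, 3) = 7770.
Each occurs with probability p³ ≈ (0.54)³ ≈ 1.57779e-01.
By linearity: E[X] = C(37, 3)·p³ ≈ 7770 · 1.57779e-01 ≈ 1225.946.
Since α = 2/3 < 1, p = c/n^{2/3} ≫ 1/n is above the triangle threshold p ~ 1/n. Asymptotically E[X] ~ (c³/6)·n^{3(1−α)} = (6³/6)·n^{1} → ∞; triangles are abundant w.h.p.

E[X] ≈ 1225.946; in regime p = Θ(1/n^{2/3}) E[X] diverges (above the triangle threshold p ~ 1/n).


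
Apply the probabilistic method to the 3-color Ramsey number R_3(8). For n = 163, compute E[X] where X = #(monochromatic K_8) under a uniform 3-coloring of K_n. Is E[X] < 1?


E[X] = C(163, 8) · 3^{1 − 28} = 10380216608892 · 3^{−27} = 10380216608892/7625597484987.
As a reduced fraction: E[X] = 128150822332/94143178827 ≈ 1.361.
Is E[X] < 1? NO.
Since E[X] ≥ 1, the first-moment bound is inconclusive at n = 163; it does NOT by itself certify R_3(8) > 163.

E[X] = 128150822332/94143178827 ≈ 1.361; E[X] ≥ 1; first-moment method inconclusive here.


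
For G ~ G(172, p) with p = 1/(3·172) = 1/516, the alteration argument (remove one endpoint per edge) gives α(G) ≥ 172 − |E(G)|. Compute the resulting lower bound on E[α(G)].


E[|E(G)|] = C(172, 2)·p = 14706 · (1/516) = 57/2.
E[α(G)] ≥ n − E[|E(G)|] = 172 − 57/2 = 287/2.
Numerically: ≈ 143.500.
(This is only a lower bound; the true E[α(G)] may be larger.)

E[α(G)] ≥ 287/2 ≈ 143.500.


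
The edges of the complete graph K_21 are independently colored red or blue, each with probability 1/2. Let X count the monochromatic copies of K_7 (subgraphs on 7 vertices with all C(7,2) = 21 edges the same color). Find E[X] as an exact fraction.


Let X = Σ_S X_S over the C(21, 7) = 116280 subsets S of size 7, where X_S = 1 if the K_7 on S is monochromatic.
For a fixed S, the K_7 on S has C(7, 2) = 21 edges. P[all 21 edges red] = (1/2)^21, and likewise for blue, so P[monochromatic] = 2·(1/2)^21 = 2^{1 − 21} = 1/1048576.
By linearity of expectation: E[X] = C(21, 7) · 2^{1 − 21} = 116280 · 1/1048576 = 14535/131072.
Numerically: E[X] ≈ 0.1109.

E[X] = C(21,7)·2^(1−C(7,2)) = 14535/131072 ≈ 0.1109.


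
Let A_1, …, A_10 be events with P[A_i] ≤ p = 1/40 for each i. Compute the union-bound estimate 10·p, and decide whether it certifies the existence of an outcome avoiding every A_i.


Union bound: P[∪_{i=1}^{10} A_i] ≤ Σ_i P[A_i] ≤ 10·p = 10·(1/40) = 1/4.
Numerically: 1/4 ≈ 0.2500000.
Is 1/4 < 1? YES.
Since P[∪ A_i] ≤ 1/4 < 1, the complement has P[∩ A_i^c] ≥ 1 − 1/4 = 3/4 > 0, so some outcome avoids every A_i.

10·p = 1/4 ≈ 0.2500000; existence CERTIFIED by the union bound.


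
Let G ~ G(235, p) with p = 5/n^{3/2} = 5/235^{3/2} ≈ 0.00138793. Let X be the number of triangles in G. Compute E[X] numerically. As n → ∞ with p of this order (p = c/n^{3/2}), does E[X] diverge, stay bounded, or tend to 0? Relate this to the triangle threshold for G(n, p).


Number of potential triangles: C(235, 3) = 2135445.
Each occurs with probability p³ ≈ (0.00138793)³ ≈ 2.67365048e-09.
By linearity: E[X] = C(235, 3)·p³ ≈ 2135445 · 2.67365048e-09 ≈ 0.005709.
Since α = 3/2 > 1, p = c/n^{3/2} = o(1/n) is below the triangle threshold p ~ 1/n. Asymptotically E[X] ~ (c³/6)·n^{3(1−α)} = (5³/6)·n^{-1.5} → 0, so by Markov's inequality G has no triangles w.h.p.

E[X] ≈ 0.005709; in regime p = Θ(1/n^{3/2}) E[X] tends to 0 (below the triangle threshold p ~ 1/n).


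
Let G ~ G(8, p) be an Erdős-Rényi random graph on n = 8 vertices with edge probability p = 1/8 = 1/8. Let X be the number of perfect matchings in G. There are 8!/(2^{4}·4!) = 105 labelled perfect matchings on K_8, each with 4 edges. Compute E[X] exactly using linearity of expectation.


K_8 has 8!/(2^{4}·4!) = 105 labelled perfect matchings.
For each such perfect matching H, let X_H = 1 if all 4 edges of H are present in G. Then P[X_H = 1] = p^{4} = (1/8)^{4} = 1/4096.
Summing the indicators: E[X] = Σ_H E[X_H] = 105 · p^{4} = 105 · 1/4096 = 105/4096.
Numerically: E[X] ≈ 0.0256.

E[X] = 105 · (1/8)^{4} = 105/4096 ≈ 0.0256.


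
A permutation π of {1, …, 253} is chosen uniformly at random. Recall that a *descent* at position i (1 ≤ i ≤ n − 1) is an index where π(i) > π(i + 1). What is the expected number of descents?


Write X = Σ X_I over i = 1, …, 252, with X_I the indicator of one descent.
There are 252 indicators.
For each fixed i, the pair (π(i), π(i+1)) is a uniformly random ordered pair of distinct values from {1, …, 253}; by symmetry P[π(i) > π(i+1)] = 1/2.
By linearity: E[X] = 252 · (1/2) = (253 − 1) · (1/2) = 126 ≈ 126.000.

E[X] = 126 = 126.000.


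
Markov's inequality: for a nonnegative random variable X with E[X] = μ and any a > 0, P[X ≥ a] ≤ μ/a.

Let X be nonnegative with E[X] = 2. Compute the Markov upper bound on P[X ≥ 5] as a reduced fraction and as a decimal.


μ = E[X] = 2, a = 5.
Markov: P[X ≥ 5] ≤ μ/a = (2)/5 = 2/5.
Numerically: ≈ 0.400000.
(Since a = 5 > μ = 2.000000, the bound 2/5 is < 1 and informative.)

P[X ≥ 5] ≤ 2/5 ≈ 0.400000.


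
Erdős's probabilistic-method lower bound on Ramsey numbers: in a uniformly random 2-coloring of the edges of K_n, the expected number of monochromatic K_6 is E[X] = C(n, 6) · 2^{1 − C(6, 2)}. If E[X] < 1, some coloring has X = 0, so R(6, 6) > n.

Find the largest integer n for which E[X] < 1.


We need C(n, 6) · 2^{1 − 15} < 1, i.e. C(n, 6) < 2^{15 − 1} = 16384.
Check values of n near the boundary:
  n = 15: C(15, 6) = 5005; 5005 < 16384? YES
  n = 16: C(16, 6) = 8008; 8008 < 16384? YES
  n = 17: C(17, 6) = 12376; 12376 < 16384? YES
  n = 18: C(18, 6) = 18564; 18564 < 16384? NO
  n = 19: C(19, 6) = 27132; 27132 < 16384? NO
  n = 20: C(20, 6) = 38760; 38760 < 16384? NO
The largest n with C(n, 6) < 16384 is n = 17 (where E[X] = 1547/2048 ≈ 0.75537). Hence R(6, 6) > 17, i.e. R(6, 6) ≥ 18.

Largest n = 17; hence R(6, 6) > 17.


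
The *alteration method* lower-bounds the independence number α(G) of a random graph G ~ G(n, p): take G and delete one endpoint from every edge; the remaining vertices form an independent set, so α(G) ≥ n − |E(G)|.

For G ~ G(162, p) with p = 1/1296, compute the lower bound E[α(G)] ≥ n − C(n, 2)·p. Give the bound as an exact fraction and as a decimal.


E[|E(G)|] = C(162, 2)·p = 13041 · (1/1296) = 161/16.
E[α(G)] ≥ n − E[|E(G)|] = 162 − 161/16 = 2431/16.
Numerically: ≈ 151.9375.
(This is only a lower bound; the true E[α(G)] may be larger.)

E[α(G)] ≥ 2431/16 ≈ 151.9375.


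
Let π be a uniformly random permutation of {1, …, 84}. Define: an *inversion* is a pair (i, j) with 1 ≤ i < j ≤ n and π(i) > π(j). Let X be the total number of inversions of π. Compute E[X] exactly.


Write X = Σ X_I over the C(84, 2) = 3486 pairs i < j, with X_I the indicator of one inversion.
There are 3486 indicators.
For each fixed pair i < j, the values π(i) and π(j) are two distinct elements of {1, …, 84} in uniformly random order; by symmetry P[π(i) > π(j)] = 1/2.
By linearity: E[X] = 3486 · (1/2) = C(84, 2) · (1/2) = 3486/2 = 1743 ≈ 1743.00000.

E[X] = 1743 = 1743.00000.


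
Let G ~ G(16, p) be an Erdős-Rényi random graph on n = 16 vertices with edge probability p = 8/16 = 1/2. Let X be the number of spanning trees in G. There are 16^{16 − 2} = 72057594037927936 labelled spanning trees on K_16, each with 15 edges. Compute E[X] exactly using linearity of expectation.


K_16 has 16^{16 − 2} = 72057594037927936 labelled spanning trees.
For each such spanning tree H, let X_H = 1 if all 15 edges of H are present in G. Then P[X_H = 1] = p^{15} = (1/2)^{15} = 1/32768.
By linearity of expectation: E[X] = Σ_H E[X_H] = 72057594037927936 · p^{15} = 72057594037927936 · 1/32768 = 2199023255552.
Numerically: E[X] ≈ 2.19902e+12.

E[X] = 72057594037927936 · (1/2)^{15} = 2199023255552 ≈ 2.19902e+12.


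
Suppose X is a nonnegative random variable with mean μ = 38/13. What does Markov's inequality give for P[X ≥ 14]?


μ = E[X] = 38/13, a = 14.
Markov: P[X ≥ 14] ≤ μ/a = (38/13)/14 = 19/91.
Numerically: ≈ 0.208791.
(Since a = 14 > μ = 2.923077, the bound 19/91 is < 1 and informative.)

P[X ≥ 14] ≤ 19/91 ≈ 0.208791.


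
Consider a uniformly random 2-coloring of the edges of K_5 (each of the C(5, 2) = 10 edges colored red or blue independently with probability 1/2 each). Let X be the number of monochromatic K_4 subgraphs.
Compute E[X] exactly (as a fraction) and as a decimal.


Let X = Σ_S X_S over the C(5, 4) = 5 subsets S of size 4, where X_S = 1 if the K_4 on S is monochromatic.
For a fixed S, the K_4 on S has C(4, 2) = 6 edges. P[all 6 edges red] = (1/2)^6, and likewise for blue, so P[monochromatic] = 2·(1/2)^6 = 2^{1 − 6} = 1/32.
By linearity of expectation: E[X] = C(5, 4) · 2^{1 − 6} = 5 · 1/32 = 5/32.
Numerically: E[X] ≈ 0.15625.

E[X] = C(5,4)·2^(1−C(4,2)) = 5/32 ≈ 0.15625.


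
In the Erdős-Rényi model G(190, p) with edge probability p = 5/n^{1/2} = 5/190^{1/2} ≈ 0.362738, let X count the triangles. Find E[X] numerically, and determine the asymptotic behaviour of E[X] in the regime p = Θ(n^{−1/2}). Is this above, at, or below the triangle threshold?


Number of potential triangles: C(190, 3) = 1125180.
Each occurs with probability p³ ≈ (0.362738)³ ≈ 4.77287007e-02.
By linearity: E[X] = C(190, 3)·p³ ≈ 1125180 · 4.77287007e-02 ≈ 53703.379414.
Since α = 1/2 < 1, p = c/n^{1/2} ≫ 1/n is above the triangle threshold p ~ 1/n. Asymptotically E[X] ~ (c³/6)·n^{3(1−α)} = (5³/6)·n^{1.5} → ∞; triangles are abundant w.h.p.

E[X] ≈ 53703.379414; in regime p = Θ(1/n^{1/2}) E[X] diverges (above the triangle threshold p ~ 1/n).


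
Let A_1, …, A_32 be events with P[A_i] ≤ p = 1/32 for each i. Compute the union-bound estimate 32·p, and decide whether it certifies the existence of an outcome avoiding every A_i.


Union bound: P[∪_{i=1}^{32} A_i] ≤ Σ_i P[A_i] ≤ 32·p = 32·(1/32) = 1.
Numerically: 1 ≈ 1.000.
Is 1 < 1? NO.
Since the bound 1 is ≥ 1, the union bound is uninformative here; it does NOT by itself certify existence.

32·p = 1 ≈ 1.000; existence NOT certified by the union bound.


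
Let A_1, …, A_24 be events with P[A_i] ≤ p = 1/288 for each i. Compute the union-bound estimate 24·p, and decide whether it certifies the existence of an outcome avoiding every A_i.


Union bound: P[∪_{i=1}^{24} A_i] ≤ Σ_i P[A_i] ≤ 24·p = 24·(1/288) = 1/12.
Numerically: 1/12 ≈ 0.0833333.
Is 1/12 < 1? YES.
Since P[∪ A_i] ≤ 1/12 < 1, the complement has P[∩ A_i^c] ≥ 1 − 1/12 = 11/12 > 0, so some outcome avoids every A_i.

24·p = 1/12 ≈ 0.0833333; existence CERTIFIED by the union bound.


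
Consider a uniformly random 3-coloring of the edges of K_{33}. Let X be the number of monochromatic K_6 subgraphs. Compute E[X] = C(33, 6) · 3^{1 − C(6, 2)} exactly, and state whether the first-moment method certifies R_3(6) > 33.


E[X] = C(33, 6) · 3^{1 − 15} = 1107568 · 3^{−14} = 1107568/4782969.
As a reduced fraction: E[X] = 1107568/4782969 ≈ 0.232.
Is E[X] < 1? YES.
Since E[X] < 1, there exists a 3-coloring of K_{33} with no monochromatic K_6; hence R_3(6) > 33.

E[X] = 1107568/4782969 ≈ 0.232; E[X] < 1, so R_3(6) > 33.


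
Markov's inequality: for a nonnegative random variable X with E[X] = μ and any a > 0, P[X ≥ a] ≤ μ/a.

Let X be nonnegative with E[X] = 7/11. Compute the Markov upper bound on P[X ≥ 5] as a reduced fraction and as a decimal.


μ = E[X] = 7/11, a = 5.
Markov: P[X ≥ 5] ≤ μ/a = (7/11)/5 = 7/55.
Numerically: ≈ 0.12727.
(Since a = 5 > μ = 0.63636, the bound 7/55 is < 1 and informative.)

P[X ≥ 5] ≤ 7/55 ≈ 0.12727.


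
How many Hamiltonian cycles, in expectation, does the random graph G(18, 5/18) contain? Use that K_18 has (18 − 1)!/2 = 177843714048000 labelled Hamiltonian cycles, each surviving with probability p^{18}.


K_18 has (18 − 1)!/2 = 177843714048000 labelled Hamiltonian cycles.
For each such Hamiltonian cycle H, let X_H = 1 if all 18 edges of H are present in G. Then P[X_H = 1] = p^{18} = (5/18)^{18} = 3814697265625/39346408075296537575424.
Summing the indicators: E[X] = Σ_H E[X_H] = 177843714048000 · p^{18} = 177843714048000 · 3814697265625/39346408075296537575424 = 56800365447998046875/3294258113514384.
Numerically: E[X] ≈ 1.72e+04.

E[X] = 177843714048000 · (5/18)^{18} = 56800365447998046875/3294258113514384 ≈ 1.72e+04.


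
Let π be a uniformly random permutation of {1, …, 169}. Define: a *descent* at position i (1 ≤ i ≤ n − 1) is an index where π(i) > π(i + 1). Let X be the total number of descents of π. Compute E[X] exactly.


Write X = Σ X_I over i = 1, …, 168, with X_I the indicator of one descent.
There are 168 indicators.
For each fixed i, the pair (π(i), π(i+1)) is a uniformly random ordered pair of distinct values from {1, …, 169}; by symmetry P[π(i) > π(i+1)] = 1/2.
By linearity: E[X] = 168 · (1/2) = (169 − 1) · (1/2) = 84 ≈ 84.000000.

E[X] = 84 = 84.000000.


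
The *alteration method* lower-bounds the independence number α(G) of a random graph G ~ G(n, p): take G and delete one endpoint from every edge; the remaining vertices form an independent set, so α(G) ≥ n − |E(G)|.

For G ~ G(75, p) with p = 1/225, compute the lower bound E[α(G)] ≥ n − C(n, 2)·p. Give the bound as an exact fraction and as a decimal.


E[|E(G)|] = C(75, 2)·p = 2775 · (1/225) = 37/3.
E[α(G)] ≥ n − E[|E(G)|] = 75 − 37/3 = 188/3.
Numerically: ≈ 62.666667.
(This is only a lower bound; the true E[α(G)] may be larger.)

E[α(G)] ≥ 188/3 ≈ 62.666667.


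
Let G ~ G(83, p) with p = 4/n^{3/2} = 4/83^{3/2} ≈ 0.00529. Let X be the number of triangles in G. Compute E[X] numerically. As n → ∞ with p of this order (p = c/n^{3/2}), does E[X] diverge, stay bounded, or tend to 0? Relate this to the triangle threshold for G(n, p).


Number of potential triangles: C(83, 3) = 91881.
Each occurs with probability p³ ≈ (0.00529)³ ≈ 1.480228e-07.
By linearity: E[X] = C(83, 3)·p³ ≈ 91881 · 1.480228e-07 ≈ 0.0136.
Since α = 3/2 > 1, p = c/n^{3/2} = o(1/n) is below the triangle threshold p ~ 1/n. Asymptotically E[X] ~ (c³/6)·n^{3(1−α)} = (4³/6)·n^{-1.5} → 0, so by Markov's inequality G has no triangles w.h.p.

E[X] ≈ 0.0136; in regime p = Θ(1/n^{3/2}) E[X] tends to 0 (below the triangle threshold p ~ 1/n).


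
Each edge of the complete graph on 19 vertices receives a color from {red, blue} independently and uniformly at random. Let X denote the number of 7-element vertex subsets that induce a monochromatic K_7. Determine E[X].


Let X = Σ_S X_S over the C(19, 7) = 50388 subsets S of size 7, where X_S = 1 if the K_7 on S is monochromatic.
For a fixed S, the K_7 on S has C(7, 2) = 21 edges. P[all 21 edges red] = (1/2)^21, and likewise for blue, so P[monochromatic] = 2·(1/2)^21 = 2^{1 − 21} = 1/1048576.
By linearity: E[X] = C(19, 7) · 2^{1 − 21} = 50388 · 1/1048576 = 12597/262144.
Numerically: E[X] ≈ 0.0481.

E[X] = C(19,7)·2^(1−C(7,2)) = 12597/262144 ≈ 0.0481.


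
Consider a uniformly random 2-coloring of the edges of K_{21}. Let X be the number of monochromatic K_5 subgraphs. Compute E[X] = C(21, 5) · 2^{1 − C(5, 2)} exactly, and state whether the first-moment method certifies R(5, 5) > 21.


E[X] = C(21, 5) · 2^{1 − 10} = 20349 · 2^{−9} = 20349/512.
As a reduced fraction: E[X] = 20349/512 ≈ 39.744.
Is E[X] < 1? NO.
Since E[X] ≥ 1, the first-moment bound is inconclusive at n = 21; it does NOT by itself certify R(5, 5) > 21.

E[X] = 20349/512 ≈ 39.744; E[X] ≥ 1; first-moment method inconclusive here.


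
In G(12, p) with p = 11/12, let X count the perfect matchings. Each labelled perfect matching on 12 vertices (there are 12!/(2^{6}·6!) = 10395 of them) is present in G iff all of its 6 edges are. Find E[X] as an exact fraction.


K_12 has 12!/(2^{6}·6!) = 10395 labelled perfect matchings.
For each such perfect matching H, let X_H = 1 if all 6 edges of H are present in G. Then P[X_H = 1] = p^{6} = (11/12)^{6} = 1771561/2985984.
Summing the indicators: E[X] = Σ_H E[X_H] = 10395 · p^{6} = 10395 · 1771561/2985984 = 682050985/110592.
Numerically: E[X] ≈ 6167.27.

E[X] = 10395 · (11/12)^{6} = 682050985/110592 ≈ 6167.27.


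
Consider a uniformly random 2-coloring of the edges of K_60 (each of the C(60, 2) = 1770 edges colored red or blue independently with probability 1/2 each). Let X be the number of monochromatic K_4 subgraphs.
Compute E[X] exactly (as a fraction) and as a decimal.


Let X = Σ_S X_S over the C(60, 4) = 487635 subsets S of size 4, where X_S = 1 if the K_4 on S is monochromatic.
For a fixed S, the K_4 on S has C(4, 2) = 6 edges. P[all 6 edges red] = (1/2)^6, and likewise for blue, so P[monochromatic] = 2·(1/2)^6 = 2^{1 − 6} = 1/32.
By linearity of expectation: E[X] = C(60, 4) · 2^{1 − 6} = 487635 · 1/32 = 487635/32.
Numerically: E[X] ≈ 15238.59375.

E[X] = C(60,4)·2^(1−C(4,2)) = 487635/32 ≈ 15238.59375.


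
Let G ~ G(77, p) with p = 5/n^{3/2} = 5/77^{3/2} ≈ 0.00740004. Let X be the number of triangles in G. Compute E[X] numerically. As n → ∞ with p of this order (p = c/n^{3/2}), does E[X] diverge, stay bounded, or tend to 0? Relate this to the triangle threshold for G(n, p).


Number of potential triangles: C(77, 3) = 73150.
Each occurs with probability p³ ≈ (0.00740004)³ ≈ 4.05230149e-07.
By linearity: E[X] = C(77, 3)·p³ ≈ 73150 · 4.05230149e-07 ≈ 0.029643.
Since α = 3/2 > 1, p = c/n^{3/2} = o(1/n) is below the triangle threshold p ~ 1/n. Asymptotically E[X] ~ (c³/6)·n^{3(1−α)} = (5³/6)·n^{-1.5} → 0, so by Markov's inequality G has no triangles w.h.p.

E[X] ≈ 0.029643; in regime p = Θ(1/n^{3/2}) E[X] tends to 0 (below the triangle threshold p ~ 1/n).


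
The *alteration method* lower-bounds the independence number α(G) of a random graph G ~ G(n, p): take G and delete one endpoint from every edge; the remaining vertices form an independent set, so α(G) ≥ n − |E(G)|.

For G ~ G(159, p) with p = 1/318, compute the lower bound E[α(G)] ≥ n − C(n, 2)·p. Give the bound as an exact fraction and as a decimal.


E[|E(G)|] = C(159, 2)·p = 12561 · (1/318) = 79/2.
E[α(G)] ≥ n − E[|E(G)|] = 159 − 79/2 = 239/2.
Numerically: ≈ 119.500.
(This is only a lower bound; the true E[α(G)] may be larger.)

E[α(G)] ≥ 239/2 ≈ 119.500.


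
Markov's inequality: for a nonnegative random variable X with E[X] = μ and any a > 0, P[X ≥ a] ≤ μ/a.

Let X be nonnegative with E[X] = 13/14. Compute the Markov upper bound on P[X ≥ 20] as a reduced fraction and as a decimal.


μ = E[X] = 13/14, a = 20.
Markov: P[X ≥ 20] ≤ μ/a = (13/14)/20 = 13/280.
Numerically: ≈ 0.0464.
(Since a = 20 > μ = 0.9286, the bound 13/280 is < 1 and informative.)

P[X ≥ 20] ≤ 13/280 ≈ 0.0464.


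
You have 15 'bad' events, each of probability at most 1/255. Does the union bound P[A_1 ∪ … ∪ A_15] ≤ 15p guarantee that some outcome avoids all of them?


Union bound: P[∪_{i=1}^{15} A_i] ≤ Σ_i P[A_i] ≤ 15·p = 15·(1/255) = 1/17.
Numerically: 1/17 ≈ 0.0588235.
Is 1/17 < 1? YES.
Since P[∪ A_i] ≤ 1/17 < 1, the complement has P[∩ A_i^c] ≥ 1 − 1/17 = 16/17 > 0, so some outcome avoids every A_i.

15·p = 1/17 ≈ 0.0588235; existence CERTIFIED by the union bound.


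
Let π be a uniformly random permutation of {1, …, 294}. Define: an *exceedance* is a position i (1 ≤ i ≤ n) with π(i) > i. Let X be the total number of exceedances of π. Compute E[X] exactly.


Write X = Σ_{i=1}^{294} X_i, where X_i = 1_{π(i) > i}.
For each fixed i, π(i) is uniform over {1, …, 294} (marginal of a uniform permutation), so P[π(i) > i] = (n − i)/n. Summing: Σ_{i=1}^{294} (n − i)/n = (0 + 1 + … + 293)/294 = 294(294 − 1)/(2·294) = (294 − 1)/2.
Hence E[X] = Σ_{i=1}^{294} (294 − i)/294 = 293/2 ≈ 146.5000.

E[X] = 293/2 = 146.5000.


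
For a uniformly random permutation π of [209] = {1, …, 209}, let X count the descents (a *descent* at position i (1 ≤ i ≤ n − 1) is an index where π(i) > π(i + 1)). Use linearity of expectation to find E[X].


Write X = Σ X_I over i = 1, …, 208, with X_I the indicator of one descent.
There are 208 indicators.
For each fixed i, the pair (π(i), π(i+1)) is a uniformly random ordered pair of distinct values from {1, …, 209}; by symmetry P[π(i) > π(i+1)] = 1/2.
By linearity: E[X] = 208 · (1/2) = (209 − 1) · (1/2) = 104 ≈ 104.000000.

E[X] = 104 = 104.000000.


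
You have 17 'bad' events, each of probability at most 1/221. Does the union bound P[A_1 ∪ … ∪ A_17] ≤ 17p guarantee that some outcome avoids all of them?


Union bound: P[∪_{i=1}^{17} A_i] ≤ Σ_i P[A_i] ≤ 17·p = 17·(1/221) = 1/13.
Numerically: 1/13 ≈ 0.077.
Is 1/13 < 1? YES.
Since P[∪ A_i] ≤ 1/13 < 1, the complement has P[∩ A_i^c] ≥ 1 − 1/13 = 12/13 > 0, so some outcome avoids every A_i.

17·p = 1/13 ≈ 0.077; existence CERTIFIED by the union bound.


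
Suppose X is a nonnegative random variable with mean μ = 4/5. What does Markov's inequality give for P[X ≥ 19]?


μ = E[X] = 4/5, a = 19.
Markov: P[X ≥ 19] ≤ μ/a = (4/5)/19 = 4/95.
Numerically: ≈ 0.04211.
(Since a = 19 > μ = 0.80000, the bound 4/95 is < 1 and informative.)

P[X ≥ 19] ≤ 4/95 ≈ 0.04211.


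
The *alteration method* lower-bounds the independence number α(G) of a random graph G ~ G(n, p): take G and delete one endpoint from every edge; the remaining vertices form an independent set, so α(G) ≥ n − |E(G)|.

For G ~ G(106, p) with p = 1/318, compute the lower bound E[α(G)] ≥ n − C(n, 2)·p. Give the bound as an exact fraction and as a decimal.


E[|E(G)|] = C(106, 2)·p = 5565 · (1/318) = 35/2.
E[α(G)] ≥ n − E[|E(G)|] = 106 − 35/2 = 177/2.
Numerically: ≈ 88.5000.
(This is only a lower bound; the true E[α(G)] may be larger.)

E[α(G)] ≥ 177/2 ≈ 88.5000.


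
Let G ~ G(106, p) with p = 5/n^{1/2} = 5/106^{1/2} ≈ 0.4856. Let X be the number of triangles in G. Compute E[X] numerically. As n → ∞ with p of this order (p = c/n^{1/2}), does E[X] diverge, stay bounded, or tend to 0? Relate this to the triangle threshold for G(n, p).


Number of potential triangles: C(106, 3) = 192920.
Each occurs with probability p³ ≈ (0.4856)³ ≈ 1.145384e-01.
By linearity: E[X] = C(106, 3)·p³ ≈ 192920 · 1.145384e-01 ≈ 22096.7534.
Since α = 1/2 < 1, p = c/n^{1/2} ≫ 1/n is above the triangle threshold p ~ 1/n. Asymptotically E[X] ~ (c³/6)·n^{3(1−α)} = (5³/6)·n^{1.5} → ∞; triangles are abundant w.h.p.

E[X] ≈ 22096.7534; in regime p = Θ(1/n^{1/2}) E[X] diverges (above the triangle threshold p ~ 1/n).


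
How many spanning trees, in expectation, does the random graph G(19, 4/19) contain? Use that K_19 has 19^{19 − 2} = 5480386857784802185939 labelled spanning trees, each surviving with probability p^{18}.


K_19 has 19^{19 − 2} = 5480386857784802185939 labelled spanning trees.
For each such spanning tree H, let X_H = 1 if all 18 edges of H are present in G. Then P[X_H = 1] = p^{18} = (4/19)^{18} = 68719476736/104127350297911241532841.
By linearity of expectation: E[X] = Σ_H E[X_H] = 5480386857784802185939 · p^{18} = 5480386857784802185939 · 68719476736/104127350297911241532841 = 68719476736/19.
Numerically: E[X] ≈ 3.61681e+09.

E[X] = 5480386857784802185939 · (4/19)^{18} = 68719476736/19 ≈ 3.61681e+09.


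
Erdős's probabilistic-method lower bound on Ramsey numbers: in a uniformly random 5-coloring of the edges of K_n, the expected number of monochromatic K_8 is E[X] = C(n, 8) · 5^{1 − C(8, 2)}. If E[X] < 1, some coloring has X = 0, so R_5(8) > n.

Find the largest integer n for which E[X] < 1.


We need C(n, 8) · 5^{1 − 28} < 1, i.e. C(n, 8) < 5^{28 − 1} = 7450580596923828125.
Check values of n near the boundary:
  n = 860: C(860, 8) = 7182671140665308145; 7182671140665308145 < 7450580596923828125? YES
  n = 861: C(861, 8) = 7250034996615275865; 7250034996615275865 < 7450580596923828125? YES
  n = 862: C(862, 8) = 7317951015318931845; 7317951015318931845 < 7450580596923828125? YES
  n = 863: C(863, 8) = 7386423071602617757; 7386423071602617757 < 7450580596923828125? YES
  n = 864: C(864, 8) = 7455455062926006708; 7455455062926006708 < 7450580596923828125? NO
The largest n with C(n, 8) < 7450580596923828125 is n = 863 (where E[X] = 7386423071602617757/7450580596923828125 ≈ 0.99139). Hence R_5(8) > 863, i.e. R_5(8) ≥ 864.

Largest n = 863; hence R_5(8) > 863.


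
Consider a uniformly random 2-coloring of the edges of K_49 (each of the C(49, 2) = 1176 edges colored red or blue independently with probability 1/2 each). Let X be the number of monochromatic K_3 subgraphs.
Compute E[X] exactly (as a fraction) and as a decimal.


Let X = Σ_S X_S over the C(49, 3) = 18424 subsets S of size 3, where X_S = 1 if the K_3 on S is monochromatic.
For a fixed S, the K_3 on S has C(3, 2) = 3 edges. P[all 3 edges red] = (1/2)^3, and likewise for blue, so P[monochromatic] = 2·(1/2)^3 = 2^{1 − 3} = 1/4.
By linearity of expectation: E[X] = C(49, 3) · 2^{1 − 3} = 18424 · 1/4 = 4606.
Numerically: E[X] ≈ 4606.00000.

E[X] = C(49,3)·2^(1−C(3,2)) = 4606 ≈ 4606.00000.


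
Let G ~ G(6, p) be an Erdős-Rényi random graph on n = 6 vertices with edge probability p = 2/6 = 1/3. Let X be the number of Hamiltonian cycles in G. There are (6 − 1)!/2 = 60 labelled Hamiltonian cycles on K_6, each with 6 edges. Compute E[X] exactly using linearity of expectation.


K_6 has (6 − 1)!/2 = 60 labelled Hamiltonian cycles.
For each such Hamiltonian cycle H, let X_H = 1 if all 6 edges of H are present in G. Then P[X_H = 1] = p^{6} = (1/3)^{6} = 1/729.
By linearity of expectation: E[X] = Σ_H E[X_H] = 60 · p^{6} = 60 · 1/729 = 20/243.
Numerically: E[X] ≈ 0.0823.

E[X] = 60 · (1/3)^{6} = 20/243 ≈ 0.0823.


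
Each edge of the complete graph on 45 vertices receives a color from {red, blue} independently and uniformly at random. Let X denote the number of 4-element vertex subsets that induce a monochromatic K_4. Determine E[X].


Let X = Σ_S X_S over the C(45, 4) = 148995 subsets S of size 4, where X_S = 1 if the K_4 on S is monochromatic.
For a fixed S, the K_4 on S has C(4, 2) = 6 edges. P[all 6 edges red] = (1/2)^6, and likewise for blue, so P[monochromatic] = 2·(1/2)^6 = 2^{1 − 6} = 1/32.
By linearity: E[X] = C(45, 4) · 2^{1 − 6} = 148995 · 1/32 = 148995/32.
Numerically: E[X] ≈ 4656.09375.

E[X] = C(45,4)·2^(1−C(4,2)) = 148995/32 ≈ 4656.09375.


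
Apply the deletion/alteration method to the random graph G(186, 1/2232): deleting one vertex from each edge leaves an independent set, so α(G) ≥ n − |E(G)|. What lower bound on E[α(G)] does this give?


E[|E(G)|] = C(186, 2)·p = 17205 · (1/2232) = 185/24.
E[α(G)] ≥ n − E[|E(G)|] = 186 − 185/24 = 4279/24.
Numerically: ≈ 178.292.
(This is only a lower bound; the true E[α(G)] may be larger.)

E[α(G)] ≥ 4279/24 ≈ 178.292.


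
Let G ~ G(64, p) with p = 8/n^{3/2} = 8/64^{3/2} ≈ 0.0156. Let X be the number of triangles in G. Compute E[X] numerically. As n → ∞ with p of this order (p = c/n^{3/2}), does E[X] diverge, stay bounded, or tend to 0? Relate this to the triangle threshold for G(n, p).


Number of potential triangles: C(64, 3) = 41664.
Each occurs with probability p³ ≈ (0.0156)³ ≈ 3.81470e-06.
By linearity: E[X] = C(64, 3)·p³ ≈ 41664 · 3.81470e-06 ≈ 0.159.
Since α = 3/2 > 1, p = c/n^{3/2} = o(1/n) is below the triangle threshold p ~ 1/n. Asymptotically E[X] ~ (c³/6)·n^{3(1−α)} = (8³/6)·n^{-1.5} → 0, so by Markov's inequality G has no triangles w.h.p.

E[X] ≈ 0.159; in regime p = Θ(1/n^{3/2}) E[X] tends to 0 (below the triangle threshold p ~ 1/n).


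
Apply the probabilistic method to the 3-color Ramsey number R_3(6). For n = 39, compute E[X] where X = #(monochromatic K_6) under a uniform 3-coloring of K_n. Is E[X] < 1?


E[X] = C(39, 6) · 3^{1 − 15} = 3262623 · 3^{−14} = 3262623/4782969.
As a reduced fraction: E[X] = 1087541/1594323 ≈ 0.68213.
Is E[X] < 1? YES.
Since E[X] < 1, there exists a 3-coloring of K_{39} with no monochromatic K_6; hence R_3(6) > 39.

E[X] = 1087541/1594323 ≈ 0.68213; E[X] < 1, so R_3(6) > 39.


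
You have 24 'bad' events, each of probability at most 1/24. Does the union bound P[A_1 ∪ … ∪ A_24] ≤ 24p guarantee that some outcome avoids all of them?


Union bound: P[∪_{i=1}^{24} A_i] ≤ Σ_i P[A_i] ≤ 24·p = 24·(1/24) = 1.
Numerically: 1 ≈ 1.00000.
Is 1 < 1? NO.
Since the bound 1 is ≥ 1, the union bound is uninformative here; it does NOT by itself certify existence.

24·p = 1 ≈ 1.00000; existence NOT certified by the union bound.


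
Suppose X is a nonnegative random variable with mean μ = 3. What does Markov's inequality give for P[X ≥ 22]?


μ = E[X] = 3, a = 22.
Markov: P[X ≥ 22] ≤ μ/a = (3)/22 = 3/22.
Numerically: ≈ 0.1364.
(Since a = 22 > μ = 3.0000, the bound 3/22 is < 1 and informative.)

P[X ≥ 22] ≤ 3/22 ≈ 0.1364.


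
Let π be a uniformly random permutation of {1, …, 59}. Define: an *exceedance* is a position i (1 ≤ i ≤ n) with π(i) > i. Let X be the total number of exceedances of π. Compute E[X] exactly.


Write X = Σ_{i=1}^{59} X_i, where X_i = 1_{π(i) > i}.
For each fixed i, π(i) is uniform over {1, …, 59} (marginal of a uniform permutation), so P[π(i) > i] = (n − i)/n. Summing: Σ_{i=1}^{59} (n − i)/n = (0 + 1 + … + 58)/59 = 59(59 − 1)/(2·59) = (59 − 1)/2.
Hence E[X] = Σ_{i=1}^{59} (59 − i)/59 = 29 ≈ 29.0000.

E[X] = 29 = 29.0000.
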